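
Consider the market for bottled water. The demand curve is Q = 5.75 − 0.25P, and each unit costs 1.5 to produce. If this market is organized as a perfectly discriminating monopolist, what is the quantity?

Q = 5.375

Inverting demand: P = 23 − 4Q.
A perfectly discriminating monopolist sells every unit with P(Q) ≥ MC(Q), so output equals the competitive quantity Q = 5.375. Each buyer pays their reservation price, so CS = 0 and the firm captures all surplus.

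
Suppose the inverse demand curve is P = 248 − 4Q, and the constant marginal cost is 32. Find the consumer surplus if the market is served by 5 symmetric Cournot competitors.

CS = 4050

Cournot with 5 identical firms: the symmetric best-response condition is 248 − 24q = 32. Each firm produces q = 9, total output Q = 45, price P = 68.
CS = ½·(248 − 68)·45 = 4050.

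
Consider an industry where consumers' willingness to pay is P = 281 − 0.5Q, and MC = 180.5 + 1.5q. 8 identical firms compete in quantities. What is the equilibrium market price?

P = 214

In a 8-firm Cournot equilibrium, symmetry and the first-order condition give q = (281 − 180.5)/(6) = 16.75. So Q = 134 and P = 214.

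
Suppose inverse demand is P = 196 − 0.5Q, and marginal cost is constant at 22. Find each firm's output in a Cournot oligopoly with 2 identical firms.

q_i = 116

In a 2-firm Cournot equilibrium, symmetry and the first-order condition give q = (196 − 22)/(1.5) = 116. So Q = 232 and P = 80.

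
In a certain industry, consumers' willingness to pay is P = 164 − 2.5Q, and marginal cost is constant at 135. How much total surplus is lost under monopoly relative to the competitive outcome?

DWL = 42.05

Perfect competition: P = MC = 135, so 164 − 2.5Q = 135 and Q = 11.6.
The monopolist equates marginal revenue to marginal cost: 164 − 5Q = 135, so Q = 5.8. From demand, P = 149.5.
DWL is the triangle between Q = 5.8 and Q = 11.6: ½·(11.6 − 5.8)·(149.5 − 135) = 42.05.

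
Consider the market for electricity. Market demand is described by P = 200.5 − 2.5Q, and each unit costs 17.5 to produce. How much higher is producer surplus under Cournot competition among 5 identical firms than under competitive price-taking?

PS rises by 1860.5

Under competition P = MC = 17.5, so Q = (200.5 − 17.5)/2.5 = 73.2.
PS = (17.5 − 17.5)·73.2 = 0.
Cournot with 5 identical firms: the symmetric best-response condition is 200.5 − 15q = 17.5. Each firm produces q = 12.2, total output Q = 61, price P = 48.
PS = (48 − 17.5)·61 = 1860.5.
Change in producer surplus: 1860.5 − 0 = 1860.5.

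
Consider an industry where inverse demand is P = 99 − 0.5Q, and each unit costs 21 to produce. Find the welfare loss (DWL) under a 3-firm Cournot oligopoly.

Under competition P = MC = 21, so Q = (99 − 21)/0.5 = 156.
With 3 symmetric Cournot firms, each firm's FOC gives 99 − 2q = 21, so q = 39, Q = 3·39 = 117, and P = 40.5.
DWL is the triangle between Q = 117 and Q = 156: ½·(156 − 117)·(40.5 − 21) = 380.25.

DWL = 380.25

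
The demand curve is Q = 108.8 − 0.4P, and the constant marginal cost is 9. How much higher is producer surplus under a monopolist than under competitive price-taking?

Producer surplus rises by 6916.9

Inverting demand: P = 272 − 2.5Q.
Perfect competition: P = MC = 9, so 272 − 2.5Q = 9 and Q = 105.2.
PS = (9 − 9)·105.2 = 0.
A monopolist chooses Q where MR = MC. MR = 272 − 5Q; setting this equal to 9 gives Q = 52.6 and P = 140.5.
PS = (140.5 − 9)·52.6 = 6916.9.
Change in producer surplus: 6916.9 − 0 = 6916.9.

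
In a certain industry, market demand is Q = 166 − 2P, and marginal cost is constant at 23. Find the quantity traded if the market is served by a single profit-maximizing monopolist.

Q = 60

Inverting demand: P = 83 − 0.5Q.
The monopolist equates marginal revenue to marginal cost: 83 − Q = 23, so Q = 60. From demand, P = 53.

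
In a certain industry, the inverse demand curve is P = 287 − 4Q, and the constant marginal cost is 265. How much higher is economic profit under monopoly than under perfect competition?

Economic profit rises by 30.25

Competitive firms price at marginal cost: P = 265, giving Q = 5.5.
Profit = (265 − 265)·5.5 = 0.
The monopolist equates marginal revenue to marginal cost: 287 − 8Q = 265, so Q = 2.75. From demand, P = 276.
Profit = (276 − 265)·2.75 = 30.25.
Change in economic profit: 30.25 − 0 = 30.25.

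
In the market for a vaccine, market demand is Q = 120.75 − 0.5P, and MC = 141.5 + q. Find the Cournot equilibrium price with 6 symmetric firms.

P = 161.5

Inverting demand: P = 241.5 − 2Q.
Cournot with 6 identical firms: the symmetric best-response condition is 241.5 − 14q = 141.5 + q. Each firm produces q = 20/3, total output Q = 40, price P = 161.5.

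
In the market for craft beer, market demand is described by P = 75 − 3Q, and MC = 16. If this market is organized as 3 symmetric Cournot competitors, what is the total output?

With 3 symmetric Cournot firms, each firm's FOC gives 75 − 12q = 16, so q = 59/12, Q = 3·59/12 = 14.75, and P = 30.75.

Q = 14.75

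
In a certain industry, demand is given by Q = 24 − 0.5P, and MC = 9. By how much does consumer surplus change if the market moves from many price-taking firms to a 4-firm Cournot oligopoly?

Consumer surplus falls by 136.89

Inverting demand: P = 48 − 2Q.
Under competition P = MC = 9, so Q = (48 − 9)/2 = 19.5.
CS = ½·(48 − 9)·19.5 = 380.25.
Cournot with 4 identical firms: the symmetric best-response condition is 48 − 10q = 9. Each firm produces q = 3.9, total output Q = 15.6, price P = 16.8.
CS = ½·(48 − 16.8)·15.6 = 243.36.
Change in consumer surplus: 243.36 − 380.25 = −136.89.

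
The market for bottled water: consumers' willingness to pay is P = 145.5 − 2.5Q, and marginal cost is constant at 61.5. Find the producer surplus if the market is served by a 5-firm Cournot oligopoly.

PS = 392

Cournot with 5 identical firms: the symmetric best-response condition is 145.5 − 15q = 61.5. Each firm produces q = 5.6, total output Q = 28, price P = 75.5.
PS = (75.5 − 61.5)·28 = 392.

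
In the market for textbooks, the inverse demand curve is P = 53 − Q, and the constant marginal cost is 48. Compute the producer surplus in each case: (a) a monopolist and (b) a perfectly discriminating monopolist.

A monopolist chooses Q where MR = MC. MR = 53 − 2Q; setting this equal to 48 gives Q = 2.5 and P = 50.5.
PS = (50.5 − 48)·2.5 = 6.25.
Under first-degree price discrimination the firm charges each unit its demand price and produces up to where P = MC, i.e. Q = 5. Consumer surplus is zero; producer surplus equals total surplus.
PS = ½·(53 − 48)·5 = 12.5.

Monopoly: PS = 6.25; Perfect PD: PS = 12.5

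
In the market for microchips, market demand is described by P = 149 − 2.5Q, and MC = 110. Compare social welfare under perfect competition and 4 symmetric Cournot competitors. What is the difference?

TS falls by 12.168

Under competition P = MC = 110, so Q = (149 − 110)/2.5 = 15.6.
CS = ½·(149 − 110)·15.6 = 304.2; PS = (110 − 110)·15.6 = 0; TS = 304.2.
In a 4-firm Cournot equilibrium, symmetry and the first-order condition give q = (149 − 110)/(12.5) = 3.12. So Q = 12.48 and P = 117.8.
CS = ½·(149 − 117.8)·12.48 = 194.688; PS = (117.8 − 110)·12.48 = 97.344; TS = 292.032.
Change in social welfare: 292.032 − 304.2 = −12.168.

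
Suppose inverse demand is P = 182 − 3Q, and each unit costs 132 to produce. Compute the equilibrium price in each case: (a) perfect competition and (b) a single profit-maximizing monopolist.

Competition: P = 132; Monopoly: P = 157

Under competition P = MC = 132, so Q = (182 − 132)/3 = 50/3.
Monopoly sets MR = MC: 182 − 6Q = 132 ⇒ Q = 25/3, P = 182 − 3·25/3 = 157.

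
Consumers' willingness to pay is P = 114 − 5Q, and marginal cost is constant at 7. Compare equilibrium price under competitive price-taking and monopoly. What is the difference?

P rises by 53.5

Competitive firms price at marginal cost: P = 7, giving Q = 21.4.
The monopolist equates marginal revenue to marginal cost: 114 − 10Q = 7, so Q = 10.7. From demand, P = 60.5.
Change in equilibrium price: 60.5 − 7 = 53.5.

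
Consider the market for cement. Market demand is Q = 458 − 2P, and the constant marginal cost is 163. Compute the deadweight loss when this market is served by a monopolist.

DWL = 1089

Inverting demand: P = 229 − 0.5Q.
Perfect competition: P = MC = 163, so 229 − 0.5Q = 163 and Q = 132.
Monopoly sets MR = MC: 229 − Q = 163 ⇒ Q = 66, P = 229 − 0.5·66 = 196.
DWL is the triangle between Q = 66 and Q = 132: ½·(132 − 66)·(196 − 163) = 1089.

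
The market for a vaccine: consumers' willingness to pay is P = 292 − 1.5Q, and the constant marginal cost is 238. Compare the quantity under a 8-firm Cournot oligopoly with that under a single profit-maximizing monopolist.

In a 8-firm Cournot equilibrium, symmetry and the first-order condition give q = (292 − 238)/(13.5) = 4. So Q = 32 and P = 244.
The monopolist equates marginal revenue to marginal cost: 292 − 3Q = 238, so Q = 18. From demand, P = 265.

Cournot: Q = 32; Monopoly: Q = 18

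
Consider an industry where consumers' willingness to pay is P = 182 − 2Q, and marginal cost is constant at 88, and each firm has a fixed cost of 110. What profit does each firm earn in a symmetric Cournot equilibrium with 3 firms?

π_i = 166.125

In a 3-firm Cournot equilibrium, symmetry and the first-order condition give q = (182 − 88)/(8) = 11.75. So Q = 35.25 and P = 111.5.
Each firm's profit = (111.5 − 88)·11.75 − 110 = 166.125.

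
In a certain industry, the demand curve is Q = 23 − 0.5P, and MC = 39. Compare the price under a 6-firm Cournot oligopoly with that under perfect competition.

Cournot: P = 40; Competition: P = 39

Inverting demand: P = 46 − 2Q.
In a 6-firm Cournot equilibrium, symmetry and the first-order condition give q = (46 − 39)/(14) = 0.5. So Q = 3 and P = 40.
Under competition P = MC = 39, so Q = (46 − 39)/2 = 3.5.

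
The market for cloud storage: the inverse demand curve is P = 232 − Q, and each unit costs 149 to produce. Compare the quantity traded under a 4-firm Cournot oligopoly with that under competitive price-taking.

Cournot: Q = 66.4; Competition: Q = 83

In a 4-firm Cournot equilibrium, symmetry and the first-order condition give q = (232 − 149)/(5) = 16.6. So Q = 66.4 and P = 165.6.
Under competition P = MC = 149, so Q = (232 − 149)/1 = 83.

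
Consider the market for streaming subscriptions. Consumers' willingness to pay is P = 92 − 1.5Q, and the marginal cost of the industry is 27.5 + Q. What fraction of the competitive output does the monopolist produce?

Q_m/Q_c = 0.625

The monopolist equates marginal revenue to marginal cost: 92 − 3Q = 27.5 + Q, so Q = 16.125. From demand, P = 1085/16.
Under competition P = MC: 92 − 1.5Q = 27.5 + Q ⇒ Q = 25.8, P = 53.3.
Ratio Q_m/Q_c = 16.125/25.8 = 0.625.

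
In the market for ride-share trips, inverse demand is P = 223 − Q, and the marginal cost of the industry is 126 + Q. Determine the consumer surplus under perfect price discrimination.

With perfect price discrimination, output is the efficient level Q = 48.5 (where demand meets MC), but every buyer pays their willingness to pay: CS = 0 and PS = total surplus.
CS = 0.

CS = 0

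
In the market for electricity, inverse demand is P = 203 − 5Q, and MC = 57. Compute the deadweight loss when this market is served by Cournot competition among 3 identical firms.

DWL = 133.225

Under competition P = MC = 57, so Q = (203 − 57)/5 = 29.2.
Cournot with 3 identical firms: the symmetric best-response condition is 203 − 20q = 57. Each firm produces q = 7.3, total output Q = 21.9, price P = 93.5.
DWL is the triangle between Q = 21.9 and Q = 29.2: ½·(29.2 − 21.9)·(93.5 − 57) = 133.225.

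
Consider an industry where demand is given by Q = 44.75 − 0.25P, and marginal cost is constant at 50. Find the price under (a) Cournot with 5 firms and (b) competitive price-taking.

Cournot: P = 71.5; Competition: P = 50

Inverting demand: P = 179 − 4Q.
With 5 symmetric Cournot firms, each firm's FOC gives 179 − 24q = 50, so q = 5.375, Q = 5·5.375 = 26.875, and P = 71.5.
Under competition P = MC = 50, so Q = (179 − 50)/4 = 32.25.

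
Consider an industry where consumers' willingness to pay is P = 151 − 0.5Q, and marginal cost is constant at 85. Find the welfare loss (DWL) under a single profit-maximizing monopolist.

DWL = 1089

Perfect competition: P = MC = 85, so 151 − 0.5Q = 85 and Q = 132.
Monopoly sets MR = MC: 151 − Q = 85 ⇒ Q = 66, P = 151 − 0.5·66 = 118.
DWL is the triangle between Q = 66 and Q = 132: ½·(132 − 66)·(118 − 85) = 1089.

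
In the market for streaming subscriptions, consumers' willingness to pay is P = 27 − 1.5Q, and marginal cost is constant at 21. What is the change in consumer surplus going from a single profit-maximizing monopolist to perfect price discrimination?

Consumer surplus falls by 3

A monopolist chooses Q where MR = MC. MR = 27 − 3Q; setting this equal to 21 gives Q = 2 and P = 24.
CS = ½·(27 − 24)·2 = 3.
With perfect price discrimination, output is the efficient level Q = 4 (where demand meets MC), but every buyer pays their willingness to pay: CS = 0 and PS = total surplus.
CS = 0.
Change in consumer surplus: 0 − 3 = −3.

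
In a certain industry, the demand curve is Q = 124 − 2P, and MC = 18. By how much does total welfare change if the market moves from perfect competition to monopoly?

Inverting demand: P = 62 − 0.5Q.
Perfect competition: P = MC = 18, so 62 − 0.5Q = 18 and Q = 88.
CS = ½·(62 − 18)·88 = 1936; PS = (18 − 18)·88 = 0; TS = 1936.
The monopolist equates marginal revenue to marginal cost: 62 − Q = 18, so Q = 44. From demand, P = 40.
CS = ½·(62 − 40)·44 = 484; PS = (40 − 18)·44 = 968; TS = 1452.
Change in total welfare: 1452 − 1936 = −484.

Total welfare falls by 484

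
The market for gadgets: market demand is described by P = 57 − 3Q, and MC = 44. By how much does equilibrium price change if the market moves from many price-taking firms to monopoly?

Equilibrium price rises by 6.5

Under competition P = MC = 44, so Q = (57 − 44)/3 = 13/3.
Monopoly sets MR = MC: 57 − 6Q = 44 ⇒ Q = 13/6, P = 57 − 3·13/6 = 50.5.
Change in equilibrium price: 50.5 − 44 = 6.5.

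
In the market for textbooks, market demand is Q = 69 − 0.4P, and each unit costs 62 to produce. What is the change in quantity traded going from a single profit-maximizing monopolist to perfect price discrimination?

Q rises by 22.1

Inverting demand: P = 172.5 − 2.5Q.
A monopolist chooses Q where MR = MC. MR = 172.5 − 5Q; setting this equal to 62 gives Q = 22.1 and P = 117.25.
A perfectly discriminating monopolist sells every unit with P(Q) ≥ MC(Q), so output equals the competitive quantity Q = 44.2. Each buyer pays their reservation price, so CS = 0 and the firm captures all surplus.
Change in quantity traded: 44.2 − 22.1 = 22.1.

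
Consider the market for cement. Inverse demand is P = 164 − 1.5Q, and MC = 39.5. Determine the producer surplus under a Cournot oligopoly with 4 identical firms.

Cournot with 4 identical firms: the symmetric best-response condition is 164 − 7.5q = 39.5. Each firm produces q = 16.6, total output Q = 66.4, price P = 64.4.
PS = (64.4 − 39.5)·66.4 = 1653.36.

PS = 1653.36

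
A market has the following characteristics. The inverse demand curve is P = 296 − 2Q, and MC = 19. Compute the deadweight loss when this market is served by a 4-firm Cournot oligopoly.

DWL = 767.29

Perfect competition: P = MC = 19, so 296 − 2Q = 19 and Q = 138.5.
With 4 symmetric Cournot firms, each firm's FOC gives 296 − 10q = 19, so q = 27.7, Q = 4·27.7 = 110.8, and P = 74.4.
DWL is the triangle between Q = 110.8 and Q = 138.5: ½·(138.5 − 110.8)·(74.4 − 19) = 767.29.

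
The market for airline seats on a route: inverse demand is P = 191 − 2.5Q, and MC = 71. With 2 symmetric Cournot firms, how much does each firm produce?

In a 2-firm Cournot equilibrium, symmetry and the first-order condition give q = (191 − 71)/(7.5) = 16. So Q = 32 and P = 111.

q_i = 16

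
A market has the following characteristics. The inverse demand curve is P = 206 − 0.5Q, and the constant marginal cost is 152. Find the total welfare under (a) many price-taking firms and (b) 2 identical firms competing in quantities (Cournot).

Competition: TS = 2916; Cournot: TS = 2592

Under competition P = MC = 152, so Q = (206 − 152)/0.5 = 108.
CS = ½·(206 − 152)·108 = 2916; PS = (152 − 152)·108 = 0; TS = 2916.
In a 2-firm Cournot equilibrium, symmetry and the first-order condition give q = (206 − 152)/(1.5) = 36. So Q = 72 and P = 170.
CS = ½·(206 − 170)·72 = 1296; PS = (170 − 152)·72 = 1296; TS = 2592.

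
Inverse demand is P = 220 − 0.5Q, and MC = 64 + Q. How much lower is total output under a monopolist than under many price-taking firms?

Total output falls by 26

Under competition P = MC: 220 − 0.5Q = 64 + Q ⇒ Q = 104, P = 168.
A monopolist chooses Q where MR = MC. MR = 220 − Q; setting this equal to 64 + Q gives Q = 78 and P = 181.
Change in total output: 78 − 104 = −26.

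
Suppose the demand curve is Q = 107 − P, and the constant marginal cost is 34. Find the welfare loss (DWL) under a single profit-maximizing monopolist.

Inverting demand: P = 107 − Q.
Perfect competition: P = MC = 34, so 107 − Q = 34 and Q = 73.
Monopoly sets MR = MC: 107 − 2Q = 34 ⇒ Q = 36.5, P = 107 − 36.5 = 70.5.
DWL is the triangle between Q = 36.5 and Q = 73: ½·(73 − 36.5)·(70.5 − 34) = 666.125.

DWL = 666.125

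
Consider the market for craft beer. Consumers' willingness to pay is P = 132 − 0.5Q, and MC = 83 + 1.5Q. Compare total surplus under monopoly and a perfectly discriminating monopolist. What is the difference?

Monopoly sets MR = MC: 132 − Q = 83 + 1.5Q ⇒ Q = 19.6, P = 132 − 0.5·19.6 = 122.2.
CS = ½·(132 − 122.2)·19.6 = 96.04; PS = (122.2·19.6 − 83·19.6 − ½·1.5·19.6²) = 480.2; TS = 576.24.
Under first-degree price discrimination the firm charges each unit its demand price and produces up to where P = MC, i.e. Q = 24.5. Consumer surplus is zero; producer surplus equals total surplus.
TS = 600.25 (equal to competitive TS).
Change in total surplus: 600.25 − 576.24 = 24.01.

TS rises by 24.01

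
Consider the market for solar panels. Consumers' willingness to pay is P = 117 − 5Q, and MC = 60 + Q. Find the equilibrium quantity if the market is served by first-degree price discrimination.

Q = 9.5

A perfectly discriminating monopolist sells every unit with P(Q) ≥ MC(Q), so output equals the competitive quantity Q = 9.5. Each buyer pays their reservation price, so CS = 0 and the firm captures all surplus.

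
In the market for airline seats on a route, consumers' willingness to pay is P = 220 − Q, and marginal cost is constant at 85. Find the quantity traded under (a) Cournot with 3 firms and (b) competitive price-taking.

Cournot with 3 identical firms: the symmetric best-response condition is 220 − 4q = 85. Each firm produces q = 33.75, total output Q = 101.25, price P = 118.75.
Perfect competition: P = MC = 85, so 220 − Q = 85 and Q = 135.

Cournot: Q = 101.25; Competition: Q = 135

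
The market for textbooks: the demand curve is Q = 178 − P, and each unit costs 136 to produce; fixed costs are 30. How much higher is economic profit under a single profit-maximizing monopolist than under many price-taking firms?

Inverting demand: P = 178 − Q.
Under competition P = MC = 136, so Q = (178 − 136)/1 = 42.
Profit = (136 − 136)·42 − 30 = −30.
The monopolist equates marginal revenue to marginal cost: 178 − 2Q = 136, so Q = 21. From demand, P = 157.
Profit = (157 − 136)·21 − 30 = 411.
Change in economic profit: 411 − −30 = 441.

π rises by 441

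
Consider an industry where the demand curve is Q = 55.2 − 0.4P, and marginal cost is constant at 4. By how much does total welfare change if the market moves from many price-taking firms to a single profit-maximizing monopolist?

Total welfare falls by 897.8

Inverting demand: P = 138 − 2.5Q.
Under competition P = MC = 4, so Q = (138 − 4)/2.5 = 53.6.
CS = ½·(138 − 4)·53.6 = 3591.2; PS = (4 − 4)·53.6 = 0; TS = 3591.2.
A monopolist chooses Q where MR = MC. MR = 138 − 5Q; setting this equal to 4 gives Q = 26.8 and P = 71.
CS = ½·(138 − 71)·26.8 = 897.8; PS = (71 − 4)·26.8 = 1795.6; TS = 2693.4.
Change in total welfare: 2693.4 − 3591.2 = −897.8.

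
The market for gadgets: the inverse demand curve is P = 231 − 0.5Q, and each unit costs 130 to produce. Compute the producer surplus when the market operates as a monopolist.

PS = 5100.5

Monopoly sets MR = MC: 231 − Q = 130 ⇒ Q = 101, P = 231 − 0.5·101 = 180.5.
PS = (180.5 − 130)·101 = 5100.5.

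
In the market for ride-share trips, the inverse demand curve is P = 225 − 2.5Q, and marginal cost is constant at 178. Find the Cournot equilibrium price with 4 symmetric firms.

With 4 symmetric Cournot firms, each firm's FOC gives 225 − 12.5q = 178, so q = 3.76, Q = 4·3.76 = 15.04, and P = 187.4.

P = 187.4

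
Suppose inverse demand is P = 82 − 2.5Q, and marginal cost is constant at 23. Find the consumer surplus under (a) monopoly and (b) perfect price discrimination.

Monopoly sets MR = MC: 82 − 5Q = 23 ⇒ Q = 11.8, P = 82 − 2.5·11.8 = 52.5.
CS = ½·(82 − 52.5)·11.8 = 174.05.
With perfect price discrimination, output is the efficient level Q = 23.6 (where demand meets MC), but every buyer pays their willingness to pay: CS = 0 and PS = total surplus.
CS = 0.

Monopoly: CS = 174.05; Perfect PD: CS = 0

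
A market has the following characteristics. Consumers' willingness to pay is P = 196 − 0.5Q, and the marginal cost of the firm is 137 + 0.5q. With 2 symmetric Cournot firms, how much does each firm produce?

q_i = 29.5

Cournot with 2 identical firms: the symmetric best-response condition is 196 − 1.5q = 137 + 0.5q. Each firm produces q = 29.5, total output Q = 59, price P = 166.5.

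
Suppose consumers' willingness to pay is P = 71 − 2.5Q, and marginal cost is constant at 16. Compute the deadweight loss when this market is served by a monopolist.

DWL = 151.25

Under competition P = MC = 16, so Q = (71 − 16)/2.5 = 22.
Monopoly sets MR = MC: 71 − 5Q = 16 ⇒ Q = 11, P = 71 − 2.5·11 = 43.5.
DWL is the triangle between Q = 11 and Q = 22: ½·(22 − 11)·(43.5 − 16) = 151.25.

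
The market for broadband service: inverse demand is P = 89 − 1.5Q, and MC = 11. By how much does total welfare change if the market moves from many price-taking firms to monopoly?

TS falls by 507

Perfect competition: P = MC = 11, so 89 − 1.5Q = 11 and Q = 52.
CS = ½·(89 − 11)·52 = 2028; PS = (11 − 11)·52 = 0; TS = 2028.
A monopolist chooses Q where MR = MC. MR = 89 − 3Q; setting this equal to 11 gives Q = 26 and P = 50.
CS = ½·(89 − 50)·26 = 507; PS = (50 − 11)·26 = 1014; TS = 1521.
Change in total welfare: 1521 − 2028 = −507.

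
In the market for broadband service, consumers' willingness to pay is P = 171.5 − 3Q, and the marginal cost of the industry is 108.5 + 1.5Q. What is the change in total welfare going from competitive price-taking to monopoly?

Total welfare falls by 70.56

Competitive equilibrium sets price equal to marginal cost: 171.5 − 3Q = 108.5 + 1.5Q, so Q = 14 and P = 129.5.
CS = ½·(171.5 − 129.5)·14 = 294; PS = (129.5·14 − 108.5·14 − ½·1.5·14²) = 147; TS = 441.
The monopolist equates marginal revenue to marginal cost: 171.5 − 6Q = 108.5 + 1.5Q, so Q = 8.4. From demand, P = 146.3.
CS = ½·(171.5 − 146.3)·8.4 = 105.84; PS = (146.3·8.4 − 108.5·8.4 − ½·1.5·8.4²) = 264.6; TS = 370.44.
Change in total welfare: 370.44 − 441 = −70.56.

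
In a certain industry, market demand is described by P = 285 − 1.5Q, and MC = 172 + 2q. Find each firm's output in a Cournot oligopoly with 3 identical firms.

q_i = 14.125

In a 3-firm Cournot equilibrium, symmetry and the first-order condition give q = (285 − 172)/(8) = 14.125. So Q = 42.375 and P = 3543/16.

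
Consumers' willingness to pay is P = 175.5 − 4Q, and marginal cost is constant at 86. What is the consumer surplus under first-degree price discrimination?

CS = 0

A perfectly discriminating monopolist sells every unit with P(Q) ≥ MC(Q), so output equals the competitive quantity Q = 22.375. Each buyer pays their reservation price, so CS = 0 and the firm captures all surplus.
CS = 0.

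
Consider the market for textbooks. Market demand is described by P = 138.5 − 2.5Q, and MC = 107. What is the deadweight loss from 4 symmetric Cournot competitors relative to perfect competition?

DWL = 7.938

Under competition P = MC = 107, so Q = (138.5 − 107)/2.5 = 12.6.
With 4 symmetric Cournot firms, each firm's FOC gives 138.5 − 12.5q = 107, so q = 2.52, Q = 4·2.52 = 10.08, and P = 113.3.
DWL is the triangle between Q = 10.08 and Q = 12.6: ½·(12.6 − 10.08)·(113.3 − 107) = 7.938.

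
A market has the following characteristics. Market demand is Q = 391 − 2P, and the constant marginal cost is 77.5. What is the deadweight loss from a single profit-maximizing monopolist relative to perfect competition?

DWL = 3481

Inverting demand: P = 195.5 − 0.5Q.
Under competition P = MC = 77.5, so Q = (195.5 − 77.5)/0.5 = 236.
The monopolist equates marginal revenue to marginal cost: 195.5 − Q = 77.5, so Q = 118. From demand, P = 136.5.
DWL is the triangle between Q = 118 and Q = 236: ½·(236 − 118)·(136.5 − 77.5) = 3481.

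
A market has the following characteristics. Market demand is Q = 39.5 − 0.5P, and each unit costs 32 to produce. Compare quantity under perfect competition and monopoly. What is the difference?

Inverting demand: P = 79 − 2Q.
Under competition P = MC = 32, so Q = (79 − 32)/2 = 23.5.
Monopoly sets MR = MC: 79 − 4Q = 32 ⇒ Q = 11.75, P = 79 − 2·11.75 = 55.5.
Change in quantity: 11.75 − 23.5 = −11.75.

Quantity falls by 11.75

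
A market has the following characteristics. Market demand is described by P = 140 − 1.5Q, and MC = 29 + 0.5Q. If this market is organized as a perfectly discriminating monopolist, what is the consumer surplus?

A perfectly discriminating monopolist sells every unit with P(Q) ≥ MC(Q), so output equals the competitive quantity Q = 55.5. Each buyer pays their reservation price, so CS = 0 and the firm captures all surplus.
CS = 0.

CS = 0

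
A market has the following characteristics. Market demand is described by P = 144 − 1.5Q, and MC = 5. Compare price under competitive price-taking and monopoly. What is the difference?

Price rises by 69.5

Perfect competition: P = MC = 5, so 144 − 1.5Q = 5 and Q = 278/3.
A monopolist chooses Q where MR = MC. MR = 144 − 3Q; setting this equal to 5 gives Q = 139/3 and P = 74.5.
Change in price: 74.5 − 5 = 69.5.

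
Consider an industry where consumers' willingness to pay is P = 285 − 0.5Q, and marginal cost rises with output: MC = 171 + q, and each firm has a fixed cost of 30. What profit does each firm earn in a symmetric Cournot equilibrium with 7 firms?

π_i = 489.84

In a 7-firm Cournot equilibrium, symmetry and the first-order condition give q = (285 − 171)/(5) = 22.8. So Q = 159.6 and P = 205.2.
Each firm's profit = 205.2·22.8 − (171·22.8 + ½·1·22.8²) − 30 = 489.84.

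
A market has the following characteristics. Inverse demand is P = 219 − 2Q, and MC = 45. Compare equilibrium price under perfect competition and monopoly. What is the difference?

Perfect competition: P = MC = 45, so 219 − 2Q = 45 and Q = 87.
Monopoly sets MR = MC: 219 − 4Q = 45 ⇒ Q = 43.5, P = 219 − 2·43.5 = 132.
Change in equilibrium price: 132 − 45 = 87.

P rises by 87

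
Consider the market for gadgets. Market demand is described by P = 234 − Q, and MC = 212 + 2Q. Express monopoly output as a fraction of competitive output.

Q_m/Q_c = 0.75

A monopolist chooses Q where MR = MC. MR = 234 − 2Q; setting this equal to 212 + 2Q gives Q = 5.5 and P = 228.5.
Competitive equilibrium sets price equal to marginal cost: 234 − Q = 212 + 2Q, so Q = 22/3 and P = 680/3.
Ratio Q_m/Q_c = 5.5/(22/3) = 0.75.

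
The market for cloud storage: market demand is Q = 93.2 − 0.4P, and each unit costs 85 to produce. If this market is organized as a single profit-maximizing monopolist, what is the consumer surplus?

CS = 1095.2

Inverting demand: P = 233 − 2.5Q.
The monopolist equates marginal revenue to marginal cost: 233 − 5Q = 85, so Q = 29.6. From demand, P = 159.
CS = ½·(233 − 159)·29.6 = 1095.2.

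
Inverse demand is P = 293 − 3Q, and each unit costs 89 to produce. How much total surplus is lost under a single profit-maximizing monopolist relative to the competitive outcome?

Perfect competition: P = MC = 89, so 293 − 3Q = 89 and Q = 68.
Monopoly sets MR = MC: 293 − 6Q = 89 ⇒ Q = 34, P = 293 − 3·34 = 191.
DWL is the triangle between Q = 34 and Q = 68: ½·(68 − 34)·(191 − 89) = 1734.

DWL = 1734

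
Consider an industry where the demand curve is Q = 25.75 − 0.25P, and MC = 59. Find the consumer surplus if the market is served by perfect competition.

CS = 242

Inverting demand: P = 103 − 4Q.
Perfect competition: P = MC = 59, so 103 − 4Q = 59 and Q = 11.
CS = ½·(103 − 59)·11 = 242.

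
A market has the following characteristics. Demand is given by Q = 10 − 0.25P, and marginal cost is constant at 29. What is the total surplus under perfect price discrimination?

TS = 15.125

Inverting demand: P = 40 − 4Q.
Under first-degree price discrimination the firm charges each unit its demand price and produces up to where P = MC, i.e. Q = 2.75. Consumer surplus is zero; producer surplus equals total surplus.
TS = 15.125 (equal to competitive TS).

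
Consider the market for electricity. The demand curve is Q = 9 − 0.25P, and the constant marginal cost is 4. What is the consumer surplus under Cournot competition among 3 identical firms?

CS = 72

Inverting demand: P = 36 − 4Q.
With 3 symmetric Cournot firms, each firm's FOC gives 36 − 16q = 4, so q = 2, Q = 3·2 = 6, and P = 12.
CS = ½·(36 − 12)·6 = 72.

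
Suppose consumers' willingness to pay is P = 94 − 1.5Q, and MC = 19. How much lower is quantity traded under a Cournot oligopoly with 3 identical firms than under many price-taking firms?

Competitive firms price at marginal cost: P = 19, giving Q = 50.
Cournot with 3 identical firms: the symmetric best-response condition is 94 − 6q = 19. Each firm produces q = 12.5, total output Q = 37.5, price P = 37.75.
Change in quantity traded: 37.5 − 50 = −12.5.

Q falls by 12.5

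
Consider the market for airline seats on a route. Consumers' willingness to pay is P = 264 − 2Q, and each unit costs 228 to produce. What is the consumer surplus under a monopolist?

A monopolist chooses Q where MR = MC. MR = 264 − 4Q; setting this equal to 228 gives Q = 9 and P = 246.
CS = ½·(264 − 246)·9 = 81.

CS = 81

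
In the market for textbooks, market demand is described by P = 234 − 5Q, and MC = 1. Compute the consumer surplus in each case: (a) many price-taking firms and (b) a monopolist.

Under competition P = MC = 1, so Q = (234 − 1)/5 = 46.6.
CS = ½·(234 − 1)·46.6 = 5428.9.
The monopolist equates marginal revenue to marginal cost: 234 − 10Q = 1, so Q = 23.3. From demand, P = 117.5.
CS = ½·(234 − 117.5)·23.3 = 1357.225.

Competition: CS = 5428.9; Monopoly: CS = 1357.225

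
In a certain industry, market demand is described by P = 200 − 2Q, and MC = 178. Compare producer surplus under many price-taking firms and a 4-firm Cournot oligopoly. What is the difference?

Under competition P = MC = 178, so Q = (200 − 178)/2 = 11.
PS = (178 − 178)·11 = 0.
Cournot with 4 identical firms: the symmetric best-response condition is 200 − 10q = 178. Each firm produces q = 2.2, total output Q = 8.8, price P = 182.4.
PS = (182.4 − 178)·8.8 = 38.72.
Change in producer surplus: 38.72 − 0 = 38.72.

PS rises by 38.72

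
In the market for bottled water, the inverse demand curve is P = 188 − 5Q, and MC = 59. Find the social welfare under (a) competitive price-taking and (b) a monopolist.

Perfect competition: P = MC = 59, so 188 − 5Q = 59 and Q = 25.8.
CS = ½·(188 − 59)·25.8 = 1664.1; PS = (59 − 59)·25.8 = 0; TS = 1664.1.
The monopolist equates marginal revenue to marginal cost: 188 − 10Q = 59, so Q = 12.9. From demand, P = 123.5.
CS = ½·(188 − 123.5)·12.9 = 416.025; PS = (123.5 − 59)·12.9 = 832.05; TS = 1248.075.

Competition: TS = 1664.1; Monopoly: TS = 1248.075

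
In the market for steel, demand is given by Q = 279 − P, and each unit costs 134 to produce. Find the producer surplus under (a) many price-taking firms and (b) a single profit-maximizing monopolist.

Competition: PS = 0; Monopoly: PS = 5256.25

Inverting demand: P = 279 − Q.
Under competition P = MC = 134, so Q = (279 − 134)/1 = 145.
PS = (134 − 134)·145 = 0.
Monopoly sets MR = MC: 279 − 2Q = 134 ⇒ Q = 72.5, P = 279 − 72.5 = 206.5.
PS = (206.5 − 134)·72.5 = 5256.25.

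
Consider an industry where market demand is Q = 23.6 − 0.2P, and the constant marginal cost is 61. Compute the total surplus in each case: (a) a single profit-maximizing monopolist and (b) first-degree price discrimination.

Monopoly: TS = 243.675; Perfect PD: TS = 324.9

Inverting demand: P = 118 − 5Q.
Monopoly sets MR = MC: 118 − 10Q = 61 ⇒ Q = 5.7, P = 118 − 5·5.7 = 89.5.
CS = ½·(118 − 89.5)·5.7 = 81.225; PS = (89.5 − 61)·5.7 = 162.45; TS = 243.675.
With perfect price discrimination, output is the efficient level Q = 11.4 (where demand meets MC), but every buyer pays their willingness to pay: CS = 0 and PS = total surplus.
TS = 324.9 (equal to competitive TS).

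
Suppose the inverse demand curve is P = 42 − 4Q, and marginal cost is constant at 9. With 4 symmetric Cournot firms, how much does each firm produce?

q_i = 1.65

With 4 symmetric Cournot firms, each firm's FOC gives 42 − 20q = 9, so q = 1.65, Q = 4·1.65 = 6.6, and P = 15.6.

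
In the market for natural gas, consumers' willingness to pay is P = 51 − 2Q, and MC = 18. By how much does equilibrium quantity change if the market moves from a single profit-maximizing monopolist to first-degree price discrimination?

Q rises by 8.25

A monopolist chooses Q where MR = MC. MR = 51 − 4Q; setting this equal to 18 gives Q = 8.25 and P = 34.5.
A perfectly discriminating monopolist sells every unit with P(Q) ≥ MC(Q), so output equals the competitive quantity Q = 16.5. Each buyer pays their reservation price, so CS = 0 and the firm captures all surplus.
Change in equilibrium quantity: 16.5 − 8.25 = 8.25.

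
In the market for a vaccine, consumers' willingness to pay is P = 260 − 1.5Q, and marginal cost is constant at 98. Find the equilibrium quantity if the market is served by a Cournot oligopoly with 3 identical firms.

Q = 81

With 3 symmetric Cournot firms, each firm's FOC gives 260 − 6q = 98, so q = 27, Q = 3·27 = 81, and P = 138.5.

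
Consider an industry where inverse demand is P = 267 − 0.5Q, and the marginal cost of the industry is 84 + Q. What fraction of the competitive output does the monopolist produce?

A monopolist chooses Q where MR = MC. MR = 267 − Q; setting this equal to 84 + Q gives Q = 91.5 and P = 221.25.
Under competition P = MC: 267 − 0.5Q = 84 + Q ⇒ Q = 122, P = 206.
Ratio Q_m/Q_c = 91.5/122 = 0.75.

Q_m/Q_c = 0.75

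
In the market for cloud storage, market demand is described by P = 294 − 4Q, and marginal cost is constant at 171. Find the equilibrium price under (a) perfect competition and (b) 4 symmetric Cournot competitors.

Competition: P = 171; Cournot: P = 195.6

Perfect competition: P = MC = 171, so 294 − 4Q = 171 and Q = 30.75.
With 4 symmetric Cournot firms, each firm's FOC gives 294 − 20q = 171, so q = 6.15, Q = 4·6.15 = 24.6, and P = 195.6.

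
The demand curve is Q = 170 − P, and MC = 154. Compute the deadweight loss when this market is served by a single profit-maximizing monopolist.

DWL = 32

Inverting demand: P = 170 − Q.
Competitive firms price at marginal cost: P = 154, giving Q = 16.
The monopolist equates marginal revenue to marginal cost: 170 − 2Q = 154, so Q = 8. From demand, P = 162.
DWL is the triangle between Q = 8 and Q = 16: ½·(16 − 8)·(162 − 154) = 32.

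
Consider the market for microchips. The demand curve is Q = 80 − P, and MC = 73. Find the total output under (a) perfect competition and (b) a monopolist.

Inverting demand: P = 80 − Q.
Competitive firms price at marginal cost: P = 73, giving Q = 7.
Monopoly sets MR = MC: 80 − 2Q = 73 ⇒ Q = 3.5, P = 80 − 3.5 = 76.5.

Competition: Q = 7; Monopoly: Q = 3.5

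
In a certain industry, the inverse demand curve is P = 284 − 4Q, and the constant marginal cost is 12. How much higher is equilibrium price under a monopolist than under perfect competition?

Under competition P = MC = 12, so Q = (284 − 12)/4 = 68.
Monopoly sets MR = MC: 284 − 8Q = 12 ⇒ Q = 34, P = 284 − 4·34 = 148.
Change in equilibrium price: 148 − 12 = 136.

P rises by 136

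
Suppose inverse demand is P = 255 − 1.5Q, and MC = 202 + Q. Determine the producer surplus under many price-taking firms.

PS = 224.72

Competitive equilibrium sets price equal to marginal cost: 255 − 1.5Q = 202 + Q, so Q = 21.2 and P = 223.2.
PS = P·Q − VC(Q) = 223.2·21.2 − (202·21.2 + ½·1·21.2²) = 224.72.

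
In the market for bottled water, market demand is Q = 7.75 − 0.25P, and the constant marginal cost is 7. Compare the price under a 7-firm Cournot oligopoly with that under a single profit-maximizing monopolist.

Inverting demand: P = 31 − 4Q.
Cournot with 7 identical firms: the symmetric best-response condition is 31 − 32q = 7. Each firm produces q = 0.75, total output Q = 5.25, price P = 10.
Monopoly sets MR = MC: 31 − 8Q = 7 ⇒ Q = 3, P = 31 − 4·3 = 19.

Cournot: P = 10; Monopoly: P = 19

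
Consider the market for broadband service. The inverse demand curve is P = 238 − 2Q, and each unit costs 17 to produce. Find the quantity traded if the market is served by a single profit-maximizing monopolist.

Monopoly sets MR = MC: 238 − 4Q = 17 ⇒ Q = 55.25, P = 238 − 2·55.25 = 127.5.

Q = 55.25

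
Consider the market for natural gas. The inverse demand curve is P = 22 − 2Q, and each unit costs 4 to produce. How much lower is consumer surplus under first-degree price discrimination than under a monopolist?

A monopolist chooses Q where MR = MC. MR = 22 − 4Q; setting this equal to 4 gives Q = 4.5 and P = 13.
CS = ½·(22 − 13)·4.5 = 20.25.
Under first-degree price discrimination the firm charges each unit its demand price and produces up to where P = MC, i.e. Q = 9. Consumer surplus is zero; producer surplus equals total surplus.
CS = 0.
Change in consumer surplus: 0 − 20.25 = −20.25.

Consumer surplus falls by 20.25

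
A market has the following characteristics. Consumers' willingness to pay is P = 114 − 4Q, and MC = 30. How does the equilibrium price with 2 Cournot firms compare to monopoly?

With 2 symmetric Cournot firms, each firm's FOC gives 114 − 12q = 30, so q = 7, Q = 2·7 = 14, and P = 58.
A monopolist chooses Q where MR = MC. MR = 114 − 8Q; setting this equal to 30 gives Q = 10.5 and P = 72.

Cournot: P = 58; Monopoly: P = 72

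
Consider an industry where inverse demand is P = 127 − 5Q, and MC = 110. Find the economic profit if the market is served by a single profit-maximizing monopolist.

Profit = 14.45

A monopolist chooses Q where MR = MC. MR = 127 − 10Q; setting this equal to 110 gives Q = 1.7 and P = 118.5.
Profit = (118.5 − 110)·1.7 = 14.45.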